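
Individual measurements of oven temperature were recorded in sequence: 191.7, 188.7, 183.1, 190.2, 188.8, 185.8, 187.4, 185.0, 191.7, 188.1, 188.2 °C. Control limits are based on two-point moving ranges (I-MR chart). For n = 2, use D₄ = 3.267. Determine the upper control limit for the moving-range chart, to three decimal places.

Moving ranges: 3.0, 5.6, 7.1, 1.4, 3.0, 1.6, 2.4, 6.7, 3.6, 0.1; M̄R̄ = 34.5000 / 10 = 3.4500
UCL_MR = D₄·M̄R̄ = 3.267 × 3.4500 = 11.2712

11.271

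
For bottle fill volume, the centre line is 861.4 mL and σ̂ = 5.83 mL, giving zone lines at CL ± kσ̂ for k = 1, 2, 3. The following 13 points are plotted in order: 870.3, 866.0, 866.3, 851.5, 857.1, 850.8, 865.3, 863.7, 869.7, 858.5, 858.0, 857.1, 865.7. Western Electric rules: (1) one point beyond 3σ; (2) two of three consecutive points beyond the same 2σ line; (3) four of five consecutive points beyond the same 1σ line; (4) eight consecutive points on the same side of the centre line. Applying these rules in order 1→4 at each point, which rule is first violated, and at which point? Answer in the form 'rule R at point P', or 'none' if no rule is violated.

none

Zone of each point (C = within 1σ̂, B = 1σ̂–2σ̂, A = 2σ̂–3σ̂, * = beyond 3σ̂; sign = side of CL): 1:+B, 2:+C, 3:+C, 4:-B, 5:-C, 6:-B, 7:+C, 8:+C, 9:+B, 10:-C, 11:-C, 12:-C, 13:+C
No rule fires across all 13 points.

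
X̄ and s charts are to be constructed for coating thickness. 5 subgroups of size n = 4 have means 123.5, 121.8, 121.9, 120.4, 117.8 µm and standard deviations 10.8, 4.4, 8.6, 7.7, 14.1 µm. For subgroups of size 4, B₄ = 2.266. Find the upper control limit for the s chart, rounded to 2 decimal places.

20.67

s̄ = (10.8 + 4.4 + 8.6 + 7.7 + 14.1) / 5 = 9.1200
UCL_s = B₄·s̄ = 2.266 × 9.1200 = 20.6659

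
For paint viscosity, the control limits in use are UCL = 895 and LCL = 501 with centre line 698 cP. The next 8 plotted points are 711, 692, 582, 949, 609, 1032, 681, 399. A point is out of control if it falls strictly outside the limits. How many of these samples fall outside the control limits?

Compare each point to [501, 895]: sample 4 = 949 > UCL; sample 6 = 1032 > UCL; sample 8 = 399 < LCL.

3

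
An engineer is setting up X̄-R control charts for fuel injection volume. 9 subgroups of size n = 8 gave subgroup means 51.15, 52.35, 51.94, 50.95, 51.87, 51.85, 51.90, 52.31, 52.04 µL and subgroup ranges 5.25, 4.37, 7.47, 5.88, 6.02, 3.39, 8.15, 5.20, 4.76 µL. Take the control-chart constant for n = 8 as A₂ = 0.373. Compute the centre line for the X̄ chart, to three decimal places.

51.818

X̄̄ = (51.15 + 52.35 + 51.94 + 50.95 + 51.87 + 51.85 + 51.90 + 52.31 + 52.04) / 9 = 466.3600 / 9 = 51.8178
CL = X̄̄ = 51.8178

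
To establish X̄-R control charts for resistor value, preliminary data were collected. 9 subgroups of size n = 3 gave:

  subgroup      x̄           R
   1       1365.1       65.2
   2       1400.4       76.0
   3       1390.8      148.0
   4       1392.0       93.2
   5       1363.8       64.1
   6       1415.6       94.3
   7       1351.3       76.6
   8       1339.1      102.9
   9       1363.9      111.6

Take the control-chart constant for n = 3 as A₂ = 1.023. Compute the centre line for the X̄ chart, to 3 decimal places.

X̄̄ = (1365.1 + 1400.4 + 1390.8 + 1392.0 + 1363.8 + 1415.6 + 1351.3 + 1339.1 + 1363.9) / 9 = 12382.0000 / 9 = 1375.7778
CL = X̄̄ = 1375.7778

1375.778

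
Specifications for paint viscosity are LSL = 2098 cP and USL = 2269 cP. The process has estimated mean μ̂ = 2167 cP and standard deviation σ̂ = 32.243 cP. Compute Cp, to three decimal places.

Cp = (USL − LSL) / (6σ̂) = (2269 − 2098) / (6 × 32.243) = 171.0000 / 193.4580 = 0.8839

0.884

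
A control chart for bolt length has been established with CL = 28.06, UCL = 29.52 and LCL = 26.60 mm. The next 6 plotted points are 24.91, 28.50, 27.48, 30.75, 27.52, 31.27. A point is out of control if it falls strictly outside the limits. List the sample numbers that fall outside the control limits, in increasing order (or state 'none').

Compare each point to [26.60, 29.52]: sample 1 = 24.91 < LCL; sample 4 = 30.75 > UCL; sample 6 = 31.27 > UCL.

1, 4, 6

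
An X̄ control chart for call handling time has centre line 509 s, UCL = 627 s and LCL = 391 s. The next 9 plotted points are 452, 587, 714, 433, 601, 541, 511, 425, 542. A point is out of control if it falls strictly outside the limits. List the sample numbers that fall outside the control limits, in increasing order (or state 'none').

Compare each point to [391, 627]: sample 3 = 714 > UCL.

3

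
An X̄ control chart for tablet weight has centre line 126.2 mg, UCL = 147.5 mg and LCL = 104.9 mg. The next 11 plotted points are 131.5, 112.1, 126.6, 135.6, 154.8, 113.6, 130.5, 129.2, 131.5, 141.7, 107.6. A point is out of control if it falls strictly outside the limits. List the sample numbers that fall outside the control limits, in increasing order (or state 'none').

5

Compare each point to [104.9, 147.5]: sample 5 = 154.8 > UCL.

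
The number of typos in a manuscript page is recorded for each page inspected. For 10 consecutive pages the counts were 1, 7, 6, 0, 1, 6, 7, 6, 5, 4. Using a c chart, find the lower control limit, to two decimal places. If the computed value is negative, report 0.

c̄ = (1 + 7 + 6 + 0 + 1 + 6 + 7 + 6 + 5 + 4) / 10 = 43 / 10 = 4.3000
LCL = c̄ − 3√c̄ = 4.3000 − 3 × 2.0736 = -1.9209 → 0 (cannot be negative)

0.00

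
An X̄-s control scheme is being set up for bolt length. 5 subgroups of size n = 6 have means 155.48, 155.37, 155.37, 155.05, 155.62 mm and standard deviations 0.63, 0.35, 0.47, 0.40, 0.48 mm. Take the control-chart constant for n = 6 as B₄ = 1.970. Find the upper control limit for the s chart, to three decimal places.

0.918

s̄ = (0.63 + 0.35 + 0.47 + 0.40 + 0.48) / 5 = 0.4660
UCL_s = B₄·s̄ = 1.970 × 0.4660 = 0.9180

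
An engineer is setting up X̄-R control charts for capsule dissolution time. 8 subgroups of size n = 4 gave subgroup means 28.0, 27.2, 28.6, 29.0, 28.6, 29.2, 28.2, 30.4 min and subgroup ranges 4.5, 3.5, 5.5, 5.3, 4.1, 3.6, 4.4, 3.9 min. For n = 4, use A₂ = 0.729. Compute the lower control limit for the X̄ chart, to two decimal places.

25.48

X̄̄ = (28.0 + 27.2 + 28.6 + 29.0 + 28.6 + 29.2 + 28.2 + 30.4) / 8 = 229.2000 / 8 = 28.6500
R̄ = (4.5 + 3.5 + 5.5 + 5.3 + 4.1 + 3.6 + 4.4 + 3.9) / 8 = 34.8000 / 8 = 4.3500
LCL = X̄̄ − A₂·R̄ = 28.6500 − 0.729 × 4.3500 = 25.4788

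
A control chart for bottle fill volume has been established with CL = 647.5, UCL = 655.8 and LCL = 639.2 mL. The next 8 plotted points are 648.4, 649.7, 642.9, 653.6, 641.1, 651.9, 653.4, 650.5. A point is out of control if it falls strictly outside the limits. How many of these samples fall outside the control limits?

All 8 points lie within [639.2, 655.8].

0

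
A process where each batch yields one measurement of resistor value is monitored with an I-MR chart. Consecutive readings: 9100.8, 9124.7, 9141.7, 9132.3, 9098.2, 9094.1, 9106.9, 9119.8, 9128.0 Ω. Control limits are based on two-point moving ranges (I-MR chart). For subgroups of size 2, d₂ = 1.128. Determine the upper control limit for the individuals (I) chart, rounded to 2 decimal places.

9156.97

X̄ = (9100.8 + 9124.7 + 9141.7 + 9132.3 + 9098.2 + 9094.1 + 9106.9 + 9119.8 + 9128.0) / 9 = 9116.2778
Moving ranges: 23.9, 17.0, 9.4, 34.1, 4.1, 12.8, 12.9, 8.2; M̄R̄ = 122.4000 / 8 = 15.3000
UCL = X̄ + 3·M̄R̄/d₂ = 9116.2778 + 3 × 15.3000 / 1.128 = 9156.9693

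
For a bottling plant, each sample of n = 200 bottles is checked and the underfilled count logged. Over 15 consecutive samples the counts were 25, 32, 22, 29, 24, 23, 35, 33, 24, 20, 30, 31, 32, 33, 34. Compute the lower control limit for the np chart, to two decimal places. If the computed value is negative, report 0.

p̄ = Σdᵢ / (k·n) = 427 / (15 × 200) = 0.14233
LCL = np̄ − 3·√(np̄(1−p̄)) = 28.4667 − 3 × 4.9411 = 13.6432

13.64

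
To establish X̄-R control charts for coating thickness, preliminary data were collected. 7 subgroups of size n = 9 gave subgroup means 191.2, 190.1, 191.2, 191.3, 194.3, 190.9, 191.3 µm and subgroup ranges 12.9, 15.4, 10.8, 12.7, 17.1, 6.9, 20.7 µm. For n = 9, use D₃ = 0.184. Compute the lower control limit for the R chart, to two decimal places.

R̄ = (12.9 + 15.4 + 10.8 + 12.7 + 17.1 + 6.9 + 20.7) / 7 = 96.5000 / 7 = 13.7857
LCL_R = D₃·R̄ = 0.184 × 13.7857 = 2.5366

2.54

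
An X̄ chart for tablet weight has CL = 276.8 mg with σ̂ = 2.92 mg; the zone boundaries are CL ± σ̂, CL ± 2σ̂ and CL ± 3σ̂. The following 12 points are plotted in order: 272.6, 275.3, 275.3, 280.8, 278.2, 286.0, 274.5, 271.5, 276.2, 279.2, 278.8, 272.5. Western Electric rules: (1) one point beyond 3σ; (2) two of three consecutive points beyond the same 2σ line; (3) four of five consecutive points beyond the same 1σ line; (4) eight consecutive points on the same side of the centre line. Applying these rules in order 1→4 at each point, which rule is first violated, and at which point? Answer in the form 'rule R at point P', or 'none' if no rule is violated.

rule 1 at point 6

Zone of each point (C = within 1σ̂, B = 1σ̂–2σ̂, A = 2σ̂–3σ̂, * = beyond 3σ̂; sign = side of CL): 1:-B, 2:-C, 3:-C, 4:+B, 5:+C, 6:+*, 7:-C, 8:-B, 9:-C, 10:+C, 11:+C, 12:-B
Rule 1 (one point beyond the 3σ limits) is satisfied at point 6.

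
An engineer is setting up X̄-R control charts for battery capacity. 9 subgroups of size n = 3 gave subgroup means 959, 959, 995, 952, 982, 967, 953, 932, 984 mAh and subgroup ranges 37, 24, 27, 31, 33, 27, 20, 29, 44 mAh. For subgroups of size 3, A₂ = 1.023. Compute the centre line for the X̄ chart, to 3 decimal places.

964.778

X̄̄ = (959 + 959 + 995 + 952 + 982 + 967 + 953 + 932 + 984) / 9 = 8683.0000 / 9 = 964.7778
CL = X̄̄ = 964.7778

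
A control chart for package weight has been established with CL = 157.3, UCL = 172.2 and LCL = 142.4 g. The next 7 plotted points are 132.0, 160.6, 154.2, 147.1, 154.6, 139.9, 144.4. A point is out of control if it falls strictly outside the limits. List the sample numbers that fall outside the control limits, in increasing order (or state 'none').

1, 6

Compare each point to [142.4, 172.2]: sample 1 = 132.0 < LCL; sample 6 = 139.9 < LCL.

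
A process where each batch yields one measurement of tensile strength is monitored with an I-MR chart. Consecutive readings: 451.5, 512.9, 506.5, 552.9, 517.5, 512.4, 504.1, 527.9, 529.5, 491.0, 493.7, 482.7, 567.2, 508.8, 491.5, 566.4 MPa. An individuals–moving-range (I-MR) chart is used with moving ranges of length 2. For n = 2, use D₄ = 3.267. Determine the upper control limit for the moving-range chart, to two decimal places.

Moving ranges: 61.4, 6.4, 46.4, 35.4, 5.1, 8.3, 23.8, 1.6, 38.5, 2.7, 11.0, 84.5, 58.4, 17.3, 74.9; M̄R̄ = 475.7000 / 15 = 31.7133
UCL_MR = D₄·M̄R̄ = 3.267 × 31.7133 = 103.6075

103.61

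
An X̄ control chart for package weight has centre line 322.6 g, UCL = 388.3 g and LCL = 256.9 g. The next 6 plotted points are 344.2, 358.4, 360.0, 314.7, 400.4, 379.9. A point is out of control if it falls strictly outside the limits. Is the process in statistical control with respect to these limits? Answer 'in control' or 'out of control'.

Compare each point to [256.9, 388.3]: sample 5 = 400.4 > UCL.

out of control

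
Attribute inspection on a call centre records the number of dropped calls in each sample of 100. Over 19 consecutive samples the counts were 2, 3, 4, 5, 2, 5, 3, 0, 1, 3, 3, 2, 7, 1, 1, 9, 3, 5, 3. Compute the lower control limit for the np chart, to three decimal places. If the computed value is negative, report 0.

0.000

p̄ = Σdᵢ / (k·n) = 62 / (19 × 100) = 0.03263
LCL = np̄ − 3·√(np̄(1−p̄)) = 3.2632 − 3 × 1.7767 = -2.0670 → 0 (negative, so LCL = 0)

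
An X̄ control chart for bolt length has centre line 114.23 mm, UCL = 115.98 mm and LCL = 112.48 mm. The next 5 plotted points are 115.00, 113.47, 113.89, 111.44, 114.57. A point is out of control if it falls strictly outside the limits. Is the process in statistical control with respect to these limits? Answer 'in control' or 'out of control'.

Compare each point to [112.48, 115.98]: sample 4 = 111.44 < LCL.

out of control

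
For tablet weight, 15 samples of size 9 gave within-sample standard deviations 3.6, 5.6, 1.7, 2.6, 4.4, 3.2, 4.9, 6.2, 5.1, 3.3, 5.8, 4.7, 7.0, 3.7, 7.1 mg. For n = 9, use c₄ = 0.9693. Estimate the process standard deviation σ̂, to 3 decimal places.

4.739

s̄ = (3.6 + 5.6 + 1.7 + 2.6 + 4.4 + 3.2 + 4.9 + 6.2 + 5.1 + 3.3 + 5.8 + 4.7 + 7.0 + 3.7 + 7.1) / 15 = 4.5933
σ̂ = s̄ / c₄ = 4.5933 / 0.9693 = 4.7388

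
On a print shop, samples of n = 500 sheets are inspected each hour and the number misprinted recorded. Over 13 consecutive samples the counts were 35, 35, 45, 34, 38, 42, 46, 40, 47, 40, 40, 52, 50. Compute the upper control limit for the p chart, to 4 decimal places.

0.1208

p̄ = Σdᵢ / (k·n) = 544 / (13 × 500) = 0.08369
UCL = p̄ + 3·√(p̄(1−p̄)/n) = 0.08369 + 3 × √(0.08369×0.91631/500) = 0.08369 + 3 × 0.01238 = 0.12085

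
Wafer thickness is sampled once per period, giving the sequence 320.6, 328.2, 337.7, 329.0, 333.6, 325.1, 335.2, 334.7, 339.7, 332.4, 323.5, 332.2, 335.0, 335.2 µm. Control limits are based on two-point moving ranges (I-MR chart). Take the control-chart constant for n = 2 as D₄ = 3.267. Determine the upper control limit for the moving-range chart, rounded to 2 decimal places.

Moving ranges: 7.6, 9.5, 8.7, 4.6, 8.5, 10.1, 0.5, 5.0, 7.3, 8.9, 8.7, 2.8, 0.2; M̄R̄ = 82.4000 / 13 = 6.3385
UCL_MR = D₄·M̄R̄ = 3.267 × 6.3385 = 20.7078

20.71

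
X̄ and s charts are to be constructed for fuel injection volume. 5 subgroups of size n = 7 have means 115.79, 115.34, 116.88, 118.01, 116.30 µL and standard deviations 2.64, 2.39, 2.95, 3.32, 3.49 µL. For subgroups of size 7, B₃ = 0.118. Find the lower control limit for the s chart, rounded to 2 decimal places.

0.35

s̄ = (2.64 + 2.39 + 2.95 + 3.32 + 3.49) / 5 = 2.9580
LCL_s = B₃·s̄ = 0.118 × 2.9580 = 0.3490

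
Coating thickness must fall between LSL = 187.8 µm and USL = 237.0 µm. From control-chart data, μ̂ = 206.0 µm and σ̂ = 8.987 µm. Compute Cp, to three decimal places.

Cp = (USL − LSL) / (6σ̂) = (237.0 − 187.8) / (6 × 8.987) = 49.2000 / 53.9220 = 0.9124

0.912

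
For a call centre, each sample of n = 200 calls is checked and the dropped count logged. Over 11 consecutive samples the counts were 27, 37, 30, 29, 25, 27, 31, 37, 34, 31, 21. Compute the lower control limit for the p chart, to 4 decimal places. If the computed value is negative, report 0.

0.0739

p̄ = Σdᵢ / (k·n) = 329 / (11 × 200) = 0.14955
LCL = p̄ − 3·√(p̄(1−p̄)/n) = 0.14955 − 3 × 0.02522 = 0.07389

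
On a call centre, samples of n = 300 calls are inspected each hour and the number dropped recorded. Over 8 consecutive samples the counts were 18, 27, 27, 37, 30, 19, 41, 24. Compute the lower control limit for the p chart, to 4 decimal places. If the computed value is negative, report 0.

0.0426

p̄ = Σdᵢ / (k·n) = 223 / (8 × 300) = 0.09292
LCL = p̄ − 3·√(p̄(1−p̄)/n) = 0.09292 − 3 × 0.01676 = 0.04263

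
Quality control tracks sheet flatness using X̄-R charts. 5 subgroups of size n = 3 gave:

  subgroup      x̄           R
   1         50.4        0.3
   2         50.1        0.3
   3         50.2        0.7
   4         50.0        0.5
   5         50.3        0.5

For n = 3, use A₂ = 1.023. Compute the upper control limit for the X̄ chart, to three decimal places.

50.671

X̄̄ = (50.4 + 50.1 + 50.2 + 50.0 + 50.3) / 5 = 251.0000 / 5 = 50.2000
R̄ = (0.3 + 0.3 + 0.7 + 0.5 + 0.5) / 5 = 2.3000 / 5 = 0.4600
UCL = X̄̄ + A₂·R̄ = 50.2000 + 1.023 × 0.4600 = 50.6706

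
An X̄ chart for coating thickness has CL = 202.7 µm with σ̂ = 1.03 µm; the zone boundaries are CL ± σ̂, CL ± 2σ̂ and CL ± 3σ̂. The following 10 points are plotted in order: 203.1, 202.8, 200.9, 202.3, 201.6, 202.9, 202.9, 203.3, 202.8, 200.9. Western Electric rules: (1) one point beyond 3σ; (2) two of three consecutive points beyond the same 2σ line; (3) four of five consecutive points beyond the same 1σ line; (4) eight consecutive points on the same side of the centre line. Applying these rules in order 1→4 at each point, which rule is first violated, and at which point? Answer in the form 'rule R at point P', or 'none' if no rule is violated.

Zone of each point (C = within 1σ̂, B = 1σ̂–2σ̂, A = 2σ̂–3σ̂, * = beyond 3σ̂; sign = side of CL): 1:+C, 2:+C, 3:-B, 4:-C, 5:-B, 6:+C, 7:+C, 8:+C, 9:+C, 10:-B
No rule fires across all 10 points.

none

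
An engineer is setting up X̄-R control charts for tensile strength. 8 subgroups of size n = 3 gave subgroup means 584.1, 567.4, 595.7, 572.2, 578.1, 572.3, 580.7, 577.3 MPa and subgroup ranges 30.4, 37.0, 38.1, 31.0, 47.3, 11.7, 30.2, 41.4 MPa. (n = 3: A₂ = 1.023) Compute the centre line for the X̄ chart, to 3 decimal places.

578.475

X̄̄ = (584.1 + 567.4 + 595.7 + 572.2 + 578.1 + 572.3 + 580.7 + 577.3) / 8 = 4627.8000 / 8 = 578.4750
CL = X̄̄ = 578.4750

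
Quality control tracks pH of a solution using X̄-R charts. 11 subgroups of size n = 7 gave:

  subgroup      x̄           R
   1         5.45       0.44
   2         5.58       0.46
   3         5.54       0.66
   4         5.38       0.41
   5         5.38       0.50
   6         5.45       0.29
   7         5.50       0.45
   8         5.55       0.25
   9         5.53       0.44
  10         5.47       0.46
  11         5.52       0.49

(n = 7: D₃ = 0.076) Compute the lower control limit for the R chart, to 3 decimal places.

0.034

R̄ = (0.44 + 0.46 + 0.66 + 0.41 + 0.50 + 0.29 + 0.45 + 0.25 + 0.44 + 0.46 + 0.49) / 11 = 4.8500 / 11 = 0.4409
LCL_R = D₃·R̄ = 0.076 × 0.4409 = 0.0335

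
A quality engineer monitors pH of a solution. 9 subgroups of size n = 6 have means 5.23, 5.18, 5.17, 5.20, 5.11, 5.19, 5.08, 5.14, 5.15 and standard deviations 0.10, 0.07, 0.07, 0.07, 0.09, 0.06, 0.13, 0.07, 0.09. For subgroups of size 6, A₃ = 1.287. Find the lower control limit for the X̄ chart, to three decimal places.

X̄̄ = (5.23 + 5.18 + 5.17 + 5.20 + 5.11 + 5.19 + 5.08 + 5.14 + 5.15) / 9 = 5.1611
s̄ = (0.10 + 0.07 + 0.07 + 0.07 + 0.09 + 0.06 + 0.13 + 0.07 + 0.09) / 9 = 0.0833
LCL = X̄̄ − A₃·s̄ = 5.1611 − 1.287 × 0.0833 = 5.0539

5.054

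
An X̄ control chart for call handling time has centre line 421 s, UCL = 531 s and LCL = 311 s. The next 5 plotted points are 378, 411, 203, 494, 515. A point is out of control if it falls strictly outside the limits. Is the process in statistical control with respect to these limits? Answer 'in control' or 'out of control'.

Compare each point to [311, 531]: sample 3 = 203 < LCL.

out of control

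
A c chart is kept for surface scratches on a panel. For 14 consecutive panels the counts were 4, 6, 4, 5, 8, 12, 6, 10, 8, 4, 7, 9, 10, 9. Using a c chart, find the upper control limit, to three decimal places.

15.383

c̄ = (4 + 6 + 4 + 5 + 8 + 12 + 6 + 10 + 8 + 4 + 7 + 9 + 10 + 9) / 14 = 102 / 14 = 7.2857
UCL = c̄ + 3√c̄ = 7.2857 + 3 × √7.2857 = 7.2857 + 3 × 2.6992 = 15.3833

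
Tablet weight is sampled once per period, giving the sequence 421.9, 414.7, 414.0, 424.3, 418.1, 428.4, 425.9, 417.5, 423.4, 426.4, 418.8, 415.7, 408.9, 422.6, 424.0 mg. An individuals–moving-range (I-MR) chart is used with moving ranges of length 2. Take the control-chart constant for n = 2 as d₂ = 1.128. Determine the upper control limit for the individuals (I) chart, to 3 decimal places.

436.853

X̄ = (421.9 + 414.7 + 414.0 + 424.3 + 418.1 + 428.4 + 425.9 + 417.5 + 423.4 + 426.4 + 418.8 + 415.7 + 408.9 + 422.6 + 424.0) / 15 = 420.3067
Moving ranges: 7.2, 0.7, 10.3, 6.2, 10.3, 2.5, 8.4, 5.9, 3.0, 7.6, 3.1, 6.8, 13.7, 1.4; M̄R̄ = 87.1000 / 14 = 6.2214
UCL = X̄ + 3·M̄R̄/d₂ = 420.3067 + 3 × 6.2214 / 1.128 = 436.8530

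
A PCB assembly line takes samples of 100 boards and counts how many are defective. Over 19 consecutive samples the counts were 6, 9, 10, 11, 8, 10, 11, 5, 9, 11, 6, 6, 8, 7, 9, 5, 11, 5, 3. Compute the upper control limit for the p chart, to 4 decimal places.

p̄ = Σdᵢ / (k·n) = 150 / (19 × 100) = 0.07895
UCL = p̄ + 3·√(p̄(1−p̄)/n) = 0.07895 + 3 × √(0.07895×0.92105/100) = 0.07895 + 3 × 0.02697 = 0.15984

0.1598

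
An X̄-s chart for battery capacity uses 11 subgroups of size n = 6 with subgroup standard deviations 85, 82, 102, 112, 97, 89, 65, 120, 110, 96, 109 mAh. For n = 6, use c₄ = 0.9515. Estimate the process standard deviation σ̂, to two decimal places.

101.94

s̄ = (85 + 82 + 102 + 112 + 97 + 89 + 65 + 120 + 110 + 96 + 109) / 11 = 97.0000
σ̂ = s̄ / c₄ = 97.0000 / 0.9515 = 101.9443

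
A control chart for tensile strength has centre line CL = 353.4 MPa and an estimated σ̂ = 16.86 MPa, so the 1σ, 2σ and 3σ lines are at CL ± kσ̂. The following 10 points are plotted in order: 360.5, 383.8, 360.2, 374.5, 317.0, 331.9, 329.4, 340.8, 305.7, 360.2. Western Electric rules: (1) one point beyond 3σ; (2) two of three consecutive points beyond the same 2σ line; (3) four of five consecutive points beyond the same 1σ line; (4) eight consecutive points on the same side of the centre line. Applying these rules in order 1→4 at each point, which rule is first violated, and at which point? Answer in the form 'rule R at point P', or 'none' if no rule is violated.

rule 3 at point 9

Zone of each point (C = within 1σ̂, B = 1σ̂–2σ̂, A = 2σ̂–3σ̂, * = beyond 3σ̂; sign = side of CL): 1:+C, 2:+B, 3:+C, 4:+B, 5:-A, 6:-B, 7:-B, 8:-C, 9:-A, 10:+C
Rule 3 (four of five consecutive points beyond the same 1σ limit) is satisfied at point 9.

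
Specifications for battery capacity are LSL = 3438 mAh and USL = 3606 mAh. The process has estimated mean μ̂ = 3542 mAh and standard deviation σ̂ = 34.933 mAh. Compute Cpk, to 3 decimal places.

Cpu = (USL − μ̂) / (3σ̂) = (3606 − 3542) / (3 × 34.933) = 0.6107; Cpl = (μ̂ − LSL) / (3σ̂) = (3542 − 3438) / (3 × 34.933) = 0.9924; Cpk = min(Cpu, Cpl) = 0.6107

0.611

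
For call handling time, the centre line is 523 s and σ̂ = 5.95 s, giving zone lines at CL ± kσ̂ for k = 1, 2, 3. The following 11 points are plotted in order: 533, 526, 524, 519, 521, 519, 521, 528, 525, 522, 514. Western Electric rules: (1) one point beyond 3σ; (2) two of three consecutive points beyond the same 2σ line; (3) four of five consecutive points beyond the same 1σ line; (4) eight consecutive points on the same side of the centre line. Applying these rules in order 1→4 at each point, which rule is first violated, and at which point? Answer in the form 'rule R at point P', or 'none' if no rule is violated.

Zone of each point (C = within 1σ̂, B = 1σ̂–2σ̂, A = 2σ̂–3σ̂, * = beyond 3σ̂; sign = side of CL): 1:+B, 2:+C, 3:+C, 4:-C, 5:-C, 6:-C, 7:-C, 8:+C, 9:+C, 10:-C, 11:-B
No rule fires across all 11 points.

none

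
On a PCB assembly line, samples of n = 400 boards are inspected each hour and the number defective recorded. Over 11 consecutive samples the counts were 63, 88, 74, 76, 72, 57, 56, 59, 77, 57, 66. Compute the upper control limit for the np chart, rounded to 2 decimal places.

p̄ = Σdᵢ / (k·n) = 745 / (11 × 400) = 0.16932
UCL = np̄ + 3·√(np̄(1−p̄)) = 67.7273 + 3 × √(67.7273×0.83068) = 67.7273 + 3 × 7.5007 = 90.2292

90.23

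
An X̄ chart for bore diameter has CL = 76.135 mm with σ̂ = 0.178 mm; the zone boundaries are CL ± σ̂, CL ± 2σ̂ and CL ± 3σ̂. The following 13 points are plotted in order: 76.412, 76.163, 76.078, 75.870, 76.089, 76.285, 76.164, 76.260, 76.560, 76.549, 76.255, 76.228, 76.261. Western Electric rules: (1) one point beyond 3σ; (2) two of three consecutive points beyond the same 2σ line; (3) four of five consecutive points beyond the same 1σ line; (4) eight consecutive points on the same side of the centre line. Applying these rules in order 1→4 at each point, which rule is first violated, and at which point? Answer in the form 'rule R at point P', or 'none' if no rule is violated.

Zone of each point (C = within 1σ̂, B = 1σ̂–2σ̂, A = 2σ̂–3σ̂, * = beyond 3σ̂; sign = side of CL): 1:+B, 2:+C, 3:-C, 4:-B, 5:-C, 6:+C, 7:+C, 8:+C, 9:+A, 10:+A, 11:+C, 12:+C, 13:+C
Rule 2 (two of three consecutive points beyond the same 2σ limit) is satisfied at point 10.

rule 2 at point 10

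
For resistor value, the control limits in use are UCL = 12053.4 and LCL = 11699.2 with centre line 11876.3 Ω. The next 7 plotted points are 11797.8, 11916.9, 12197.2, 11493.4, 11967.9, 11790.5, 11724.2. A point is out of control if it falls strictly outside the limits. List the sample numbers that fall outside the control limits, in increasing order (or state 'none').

3, 4

Compare each point to [11699.2, 12053.4]: sample 3 = 12197.2 > UCL; sample 4 = 11493.4 < LCL.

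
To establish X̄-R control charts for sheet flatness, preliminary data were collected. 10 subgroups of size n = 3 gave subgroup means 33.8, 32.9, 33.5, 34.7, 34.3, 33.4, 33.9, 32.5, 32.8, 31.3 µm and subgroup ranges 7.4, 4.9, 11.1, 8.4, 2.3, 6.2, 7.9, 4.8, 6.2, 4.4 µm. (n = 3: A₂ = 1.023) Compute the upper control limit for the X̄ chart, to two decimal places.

39.82

X̄̄ = (33.8 + 32.9 + 33.5 + 34.7 + 34.3 + 33.4 + 33.9 + 32.5 + 32.8 + 31.3) / 10 = 333.1000 / 10 = 33.3100
R̄ = (7.4 + 4.9 + 11.1 + 8.4 + 2.3 + 6.2 + 7.9 + 4.8 + 6.2 + 4.4) / 10 = 63.6000 / 10 = 6.3600
UCL = X̄̄ + A₂·R̄ = 33.3100 + 1.023 × 6.3600 = 39.8163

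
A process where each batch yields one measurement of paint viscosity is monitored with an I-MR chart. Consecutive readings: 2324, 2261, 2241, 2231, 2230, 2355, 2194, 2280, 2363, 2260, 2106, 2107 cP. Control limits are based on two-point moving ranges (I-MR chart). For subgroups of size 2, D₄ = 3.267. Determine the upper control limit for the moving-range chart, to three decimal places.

239.679

Moving ranges: 63, 20, 10, 1, 125, 161, 86, 83, 103, 154, 1; M̄R̄ = 807.0000 / 11 = 73.3636
UCL_MR = D₄·M̄R̄ = 3.267 × 73.3636 = 239.6790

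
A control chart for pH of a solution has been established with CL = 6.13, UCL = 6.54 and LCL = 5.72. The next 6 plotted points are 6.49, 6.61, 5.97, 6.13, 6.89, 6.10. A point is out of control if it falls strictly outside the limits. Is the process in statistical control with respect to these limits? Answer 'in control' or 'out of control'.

Compare each point to [5.72, 6.54]: sample 2 = 6.61 > UCL; sample 5 = 6.89 > UCL.

out of control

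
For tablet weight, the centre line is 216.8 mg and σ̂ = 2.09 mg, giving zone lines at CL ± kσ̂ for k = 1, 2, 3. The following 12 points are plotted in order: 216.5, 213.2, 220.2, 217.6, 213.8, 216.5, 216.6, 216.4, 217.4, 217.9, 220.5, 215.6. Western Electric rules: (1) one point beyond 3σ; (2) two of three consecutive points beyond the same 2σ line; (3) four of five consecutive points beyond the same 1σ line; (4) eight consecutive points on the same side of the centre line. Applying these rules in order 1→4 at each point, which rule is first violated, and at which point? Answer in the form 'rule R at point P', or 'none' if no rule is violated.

Zone of each point (C = within 1σ̂, B = 1σ̂–2σ̂, A = 2σ̂–3σ̂, * = beyond 3σ̂; sign = side of CL): 1:-C, 2:-B, 3:+B, 4:+C, 5:-B, 6:-C, 7:-C, 8:-C, 9:+C, 10:+C, 11:+B, 12:-C
No rule fires across all 12 points.

none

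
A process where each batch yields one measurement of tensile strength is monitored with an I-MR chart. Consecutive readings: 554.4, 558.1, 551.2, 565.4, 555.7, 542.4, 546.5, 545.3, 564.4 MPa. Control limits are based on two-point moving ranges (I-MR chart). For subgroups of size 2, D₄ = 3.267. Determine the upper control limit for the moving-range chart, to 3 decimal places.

Moving ranges: 3.7, 6.9, 14.2, 9.7, 13.3, 4.1, 1.2, 19.1; M̄R̄ = 72.2000 / 8 = 9.0250
UCL_MR = D₄·M̄R̄ = 3.267 × 9.0250 = 29.4847

29.485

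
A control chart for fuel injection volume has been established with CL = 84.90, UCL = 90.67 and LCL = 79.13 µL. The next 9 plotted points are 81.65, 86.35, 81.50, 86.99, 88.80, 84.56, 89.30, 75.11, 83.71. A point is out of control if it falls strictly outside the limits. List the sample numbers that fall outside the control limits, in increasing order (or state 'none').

Compare each point to [79.13, 90.67]: sample 8 = 75.11 < LCL.

8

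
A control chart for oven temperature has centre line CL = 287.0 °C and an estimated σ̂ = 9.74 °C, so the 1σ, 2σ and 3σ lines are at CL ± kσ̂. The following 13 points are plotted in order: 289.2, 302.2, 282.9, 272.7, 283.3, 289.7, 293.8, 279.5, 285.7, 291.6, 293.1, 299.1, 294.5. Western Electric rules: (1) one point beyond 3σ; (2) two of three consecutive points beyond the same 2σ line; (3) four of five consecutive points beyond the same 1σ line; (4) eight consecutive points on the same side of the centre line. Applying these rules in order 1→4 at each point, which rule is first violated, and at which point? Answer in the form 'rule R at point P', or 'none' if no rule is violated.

none

Zone of each point (C = within 1σ̂, B = 1σ̂–2σ̂, A = 2σ̂–3σ̂, * = beyond 3σ̂; sign = side of CL): 1:+C, 2:+B, 3:-C, 4:-B, 5:-C, 6:+C, 7:+C, 8:-C, 9:-C, 10:+C, 11:+C, 12:+B, 13:+C
No rule fires across all 13 points.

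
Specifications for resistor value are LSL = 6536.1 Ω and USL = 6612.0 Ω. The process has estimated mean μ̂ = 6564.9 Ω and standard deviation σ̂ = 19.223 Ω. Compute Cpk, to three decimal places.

Cpu = (USL − μ̂) / (3σ̂) = (6612.0 − 6564.9) / (3 × 19.223) = 0.8167; Cpl = (μ̂ − LSL) / (3σ̂) = (6564.9 − 6536.1) / (3 × 19.223) = 0.4994; Cpk = min(Cpu, Cpl) = 0.4994

0.499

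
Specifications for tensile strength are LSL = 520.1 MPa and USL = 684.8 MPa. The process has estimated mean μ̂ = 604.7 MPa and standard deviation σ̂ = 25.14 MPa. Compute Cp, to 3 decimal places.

1.092

Cp = (USL − LSL) / (6σ̂) = (684.8 − 520.1) / (6 × 25.14) = 164.7000 / 150.8400 = 1.0919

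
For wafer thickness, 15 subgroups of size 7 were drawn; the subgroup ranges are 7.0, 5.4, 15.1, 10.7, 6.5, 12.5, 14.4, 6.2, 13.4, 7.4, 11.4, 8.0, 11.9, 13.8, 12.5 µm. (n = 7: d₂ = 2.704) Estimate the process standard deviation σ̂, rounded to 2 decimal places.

R̄ = (7.0 + 5.4 + 15.1 + 10.7 + 6.5 + 12.5 + 14.4 + 6.2 + 13.4 + 7.4 + 11.4 + 8.0 + 11.9 + 13.8 + 12.5) / 15 = 10.4133
σ̂ = R̄ / d₂ = 10.4133 / 2.704 = 3.8511

3.85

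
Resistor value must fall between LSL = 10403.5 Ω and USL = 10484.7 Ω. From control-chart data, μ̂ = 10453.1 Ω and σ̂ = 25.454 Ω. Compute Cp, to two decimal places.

0.53

Cp = (USL − LSL) / (6σ̂) = (10484.7 − 10403.5) / (6 × 25.454) = 81.2000 / 152.7240 = 0.5317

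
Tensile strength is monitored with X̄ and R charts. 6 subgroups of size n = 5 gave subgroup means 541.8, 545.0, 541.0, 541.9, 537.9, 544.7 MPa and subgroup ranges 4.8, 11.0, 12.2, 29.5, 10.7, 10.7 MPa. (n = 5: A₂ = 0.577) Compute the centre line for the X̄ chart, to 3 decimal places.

X̄̄ = (541.8 + 545.0 + 541.0 + 541.9 + 537.9 + 544.7) / 6 = 3252.3000 / 6 = 542.0500
CL = X̄̄ = 542.0500

542.050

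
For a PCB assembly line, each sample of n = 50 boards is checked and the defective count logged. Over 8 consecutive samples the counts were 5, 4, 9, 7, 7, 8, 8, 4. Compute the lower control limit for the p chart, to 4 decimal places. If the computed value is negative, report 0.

p̄ = Σdᵢ / (k·n) = 52 / (8 × 50) = 0.13000
LCL = p̄ − 3·√(p̄(1−p̄)/n) = 0.13000 − 3 × 0.04756 = -0.01268 → 0 (negative, so LCL = 0)

0.0000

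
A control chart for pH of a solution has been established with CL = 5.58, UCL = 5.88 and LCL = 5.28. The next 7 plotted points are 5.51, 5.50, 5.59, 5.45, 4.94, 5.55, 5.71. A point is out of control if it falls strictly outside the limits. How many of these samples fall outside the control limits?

Compare each point to [5.28, 5.88]: sample 5 = 4.94 < LCL.

1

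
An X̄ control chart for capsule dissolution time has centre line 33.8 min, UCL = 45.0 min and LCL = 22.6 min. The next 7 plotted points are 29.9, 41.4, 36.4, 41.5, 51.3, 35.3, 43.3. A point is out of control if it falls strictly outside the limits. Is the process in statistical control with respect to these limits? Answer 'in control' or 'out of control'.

Compare each point to [22.6, 45.0]: sample 5 = 51.3 > UCL.

out of control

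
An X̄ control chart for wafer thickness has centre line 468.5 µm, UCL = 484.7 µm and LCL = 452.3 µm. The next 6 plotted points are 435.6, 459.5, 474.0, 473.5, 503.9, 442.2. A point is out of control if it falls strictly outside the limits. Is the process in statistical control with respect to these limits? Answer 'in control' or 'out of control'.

out of control

Compare each point to [452.3, 484.7]: sample 1 = 435.6 < LCL; sample 5 = 503.9 > UCL; sample 6 = 442.2 < LCL.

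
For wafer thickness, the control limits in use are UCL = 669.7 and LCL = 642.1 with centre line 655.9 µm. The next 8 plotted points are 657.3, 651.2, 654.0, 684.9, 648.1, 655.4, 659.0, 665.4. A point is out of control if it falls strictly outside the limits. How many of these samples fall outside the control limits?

Compare each point to [642.1, 669.7]: sample 4 = 684.9 > UCL.

1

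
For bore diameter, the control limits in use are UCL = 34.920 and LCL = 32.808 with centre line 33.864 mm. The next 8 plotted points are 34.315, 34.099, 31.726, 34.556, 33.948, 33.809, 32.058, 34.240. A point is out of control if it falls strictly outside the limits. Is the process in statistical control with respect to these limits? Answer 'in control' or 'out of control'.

out of control

Compare each point to [32.808, 34.920]: sample 3 = 31.726 < LCL; sample 7 = 32.058 < LCL.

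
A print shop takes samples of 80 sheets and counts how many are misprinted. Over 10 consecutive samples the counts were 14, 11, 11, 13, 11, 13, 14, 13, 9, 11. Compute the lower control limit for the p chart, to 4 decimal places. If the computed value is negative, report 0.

p̄ = Σdᵢ / (k·n) = 120 / (10 × 80) = 0.15000
LCL = p̄ − 3·√(p̄(1−p̄)/n) = 0.15000 − 3 × 0.03992 = 0.03023

0.0302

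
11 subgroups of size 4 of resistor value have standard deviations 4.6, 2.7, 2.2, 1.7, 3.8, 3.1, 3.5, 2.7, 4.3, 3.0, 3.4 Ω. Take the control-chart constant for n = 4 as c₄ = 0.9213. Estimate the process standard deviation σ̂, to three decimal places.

3.454

s̄ = (4.6 + 2.7 + 2.2 + 1.7 + 3.8 + 3.1 + 3.5 + 2.7 + 4.3 + 3.0 + 3.4) / 11 = 3.1818
σ̂ = s̄ / c₄ = 3.1818 / 0.9213 = 3.4536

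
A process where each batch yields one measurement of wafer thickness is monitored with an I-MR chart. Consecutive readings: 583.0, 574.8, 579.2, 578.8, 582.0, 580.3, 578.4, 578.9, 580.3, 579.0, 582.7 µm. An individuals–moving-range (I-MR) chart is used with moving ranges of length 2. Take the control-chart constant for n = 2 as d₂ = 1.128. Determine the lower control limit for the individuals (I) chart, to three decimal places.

572.663

X̄ = (583.0 + 574.8 + 579.2 + 578.8 + 582.0 + 580.3 + 578.4 + 578.9 + 580.3 + 579.0 + 582.7) / 11 = 579.7636
Moving ranges: 8.2, 4.4, 0.4, 3.2, 1.7, 1.9, 0.5, 1.4, 1.3, 3.7; M̄R̄ = 26.7000 / 10 = 2.6700
LCL = X̄ − 3·M̄R̄/d₂ = 579.7636 − 3 × 2.6700 / 1.128 = 572.6626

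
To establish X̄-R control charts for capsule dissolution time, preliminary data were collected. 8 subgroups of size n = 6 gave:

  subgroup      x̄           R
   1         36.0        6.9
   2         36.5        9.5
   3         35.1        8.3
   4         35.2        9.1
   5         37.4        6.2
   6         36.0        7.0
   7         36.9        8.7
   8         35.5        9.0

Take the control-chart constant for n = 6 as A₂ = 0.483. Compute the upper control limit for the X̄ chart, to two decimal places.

39.98

X̄̄ = (36.0 + 36.5 + 35.1 + 35.2 + 37.4 + 36.0 + 36.9 + 35.5) / 8 = 288.6000 / 8 = 36.0750
R̄ = (6.9 + 9.5 + 8.3 + 9.1 + 6.2 + 7.0 + 8.7 + 9.0) / 8 = 64.7000 / 8 = 8.0875
UCL = X̄̄ + A₂·R̄ = 36.0750 + 0.483 × 8.0875 = 39.9813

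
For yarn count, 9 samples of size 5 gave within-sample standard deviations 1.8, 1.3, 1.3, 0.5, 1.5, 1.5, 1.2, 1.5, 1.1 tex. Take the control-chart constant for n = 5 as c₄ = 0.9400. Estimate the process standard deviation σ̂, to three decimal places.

s̄ = (1.8 + 1.3 + 1.3 + 0.5 + 1.5 + 1.5 + 1.2 + 1.5 + 1.1) / 9 = 1.3000
σ̂ = s̄ / c₄ = 1.3000 / 0.9400 = 1.3830

1.383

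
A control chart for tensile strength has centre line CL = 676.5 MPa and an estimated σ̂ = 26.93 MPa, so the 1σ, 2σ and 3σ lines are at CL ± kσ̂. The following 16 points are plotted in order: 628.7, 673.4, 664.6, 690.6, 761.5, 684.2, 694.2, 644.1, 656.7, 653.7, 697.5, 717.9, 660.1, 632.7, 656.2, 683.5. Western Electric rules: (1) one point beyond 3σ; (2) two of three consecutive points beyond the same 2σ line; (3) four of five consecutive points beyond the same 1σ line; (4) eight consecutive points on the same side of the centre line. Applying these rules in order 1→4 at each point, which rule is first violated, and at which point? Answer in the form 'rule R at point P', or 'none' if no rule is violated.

Zone of each point (C = within 1σ̂, B = 1σ̂–2σ̂, A = 2σ̂–3σ̂, * = beyond 3σ̂; sign = side of CL): 1:-B, 2:-C, 3:-C, 4:+C, 5:+*, 6:+C, 7:+C, 8:-B, 9:-C, 10:-C, 11:+C, 12:+B, 13:-C, 14:-B, 15:-C, 16:+C
Rule 1 (one point beyond the 3σ limits) is satisfied at point 5.

rule 1 at point 5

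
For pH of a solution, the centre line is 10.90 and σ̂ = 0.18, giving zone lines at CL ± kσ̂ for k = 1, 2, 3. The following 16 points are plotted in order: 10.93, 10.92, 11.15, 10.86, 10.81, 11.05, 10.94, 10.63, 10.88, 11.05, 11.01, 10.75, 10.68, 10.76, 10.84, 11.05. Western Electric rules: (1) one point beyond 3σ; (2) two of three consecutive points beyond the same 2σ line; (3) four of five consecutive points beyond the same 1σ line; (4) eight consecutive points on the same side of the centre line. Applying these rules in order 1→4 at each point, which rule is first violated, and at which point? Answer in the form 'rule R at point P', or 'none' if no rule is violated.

none

Zone of each point (C = within 1σ̂, B = 1σ̂–2σ̂, A = 2σ̂–3σ̂, * = beyond 3σ̂; sign = side of CL): 1:+C, 2:+C, 3:+B, 4:-C, 5:-C, 6:+C, 7:+C, 8:-B, 9:-C, 10:+C, 11:+C, 12:-C, 13:-B, 14:-C, 15:-C, 16:+C
No rule fires across all 16 points.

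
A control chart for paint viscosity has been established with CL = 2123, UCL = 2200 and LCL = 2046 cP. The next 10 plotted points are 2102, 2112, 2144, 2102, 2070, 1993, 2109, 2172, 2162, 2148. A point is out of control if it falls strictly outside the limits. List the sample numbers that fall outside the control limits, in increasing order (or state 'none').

Compare each point to [2046, 2200]: sample 6 = 1993 < LCL.

6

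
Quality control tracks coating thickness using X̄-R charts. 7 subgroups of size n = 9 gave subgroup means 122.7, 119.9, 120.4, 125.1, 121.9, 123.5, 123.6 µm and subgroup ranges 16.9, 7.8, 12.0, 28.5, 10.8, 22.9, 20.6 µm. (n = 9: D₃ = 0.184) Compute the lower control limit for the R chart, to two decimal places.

3.14

R̄ = (16.9 + 7.8 + 12.0 + 28.5 + 10.8 + 22.9 + 20.6) / 7 = 119.5000 / 7 = 17.0714
LCL_R = D₃·R̄ = 0.184 × 17.0714 = 3.1411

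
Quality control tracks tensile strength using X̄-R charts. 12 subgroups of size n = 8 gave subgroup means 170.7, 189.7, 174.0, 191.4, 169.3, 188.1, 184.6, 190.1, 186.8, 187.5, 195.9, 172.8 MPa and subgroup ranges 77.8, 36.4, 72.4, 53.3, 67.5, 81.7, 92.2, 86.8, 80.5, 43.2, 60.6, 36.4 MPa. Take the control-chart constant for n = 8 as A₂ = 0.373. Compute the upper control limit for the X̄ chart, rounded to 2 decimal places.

207.93

X̄̄ = (170.7 + 189.7 + 174.0 + 191.4 + 169.3 + 188.1 + 184.6 + 190.1 + 186.8 + 187.5 + 195.9 + 172.8) / 12 = 2200.9000 / 12 = 183.4083
R̄ = (77.8 + 36.4 + 72.4 + 53.3 + 67.5 + 81.7 + 92.2 + 86.8 + 80.5 + 43.2 + 60.6 + 36.4) / 12 = 788.8000 / 12 = 65.7333
UCL = X̄̄ + A₂·R̄ = 183.4083 + 0.373 × 65.7333 = 207.9269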